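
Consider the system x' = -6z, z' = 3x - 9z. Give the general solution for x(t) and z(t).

x(t) = -C_1e^(-6t) + 2C_2e^(-3t), z(t) = -C_1e^(-6t) + C_2e^(-3t)

Coefficient matrix A = [[0, -6], [3, -9]].
Characteristic polynomial det(A - λI) = λ^2 + 9λ + 18 = 0.
Eigenvalues λ = -6, -3.
For λ=-6: (A-λI) row 1 is [6, -6], so an eigenvector is (-1, -1).
For λ=-3: (A-λI) row 1 is [3, -6], so an eigenvector is (2, 1).
General solution: C_1e^(-6t)(-1,-1) + C_2e^(-3t)(2,1).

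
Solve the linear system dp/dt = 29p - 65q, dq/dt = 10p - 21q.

Coefficient matrix A = [[29, -65], [10, -21]].
Characteristic polynomial det(A - λI) = λ^2 - 8λ + 41 = 0.
Eigenvalues λ = 4 ± 5i (complex conjugate pair).
For λ=4+5i: an eigenvector is (2,1) - i(-3,-1) = (2 + 3i, 1 + i).
A real fundamental pair from Re and Im of e^((4+5i)t)v: X_1 = e^(4t)(cos(5t)·(2,1) + sin(5t)·(-3,-1)), X_2 = e^(4t)(sin(5t)·(2,1) - cos(5t)·(-3,-1)).
General solution: K_1X_1 + K_2X_2.

p(t) = -3K_1e^(4t)sin(5t) + 2K_1e^(4t)cos(5t) + 2K_2e^(4t)sin(5t) + 3K_2e^(4t)cos(5t), q(t) = -K_1e^(4t)sin(5t) + K_1e^(4t)cos(5t) + K_2e^(4t)sin(5t) + K_2e^(4t)cos(5t)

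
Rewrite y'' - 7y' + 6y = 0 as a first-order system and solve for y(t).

y(t) = K_1e^(6t) + K_2e^(t)

Let x_1 = y, x_2 = y'. Then x_1' = x_2 and x_2' = -6x_1 + 7x_2.
A = [[0,1],[-6,7]]; det(A-λI) = λ^2 - 7λ + 6.
Eigenvalues λ = 6, 1 with eigenvectors (1,6), (1,1).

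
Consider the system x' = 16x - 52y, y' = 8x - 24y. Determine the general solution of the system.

x(t) = -3C_1e^(-4t)sin(4t) + 2C_1e^(-4t)cos(4t) + 2C_2e^(-4t)sin(4t) + 3C_2e^(-4t)cos(4t), y(t) = -C_1e^(-4t)sin(4t) + C_1e^(-4t)cos(4t) + C_2e^(-4t)sin(4t) + C_2e^(-4t)cos(4t)

Coefficient matrix A = [[16, -52], [8, -24]].
Characteristic polynomial det(A - λI) = λ^2 + 8λ + 32 = 0.
Eigenvalues λ = -4 ± 4i (complex conjugate pair).
For λ=-4+4i: an eigenvector is (2,1) - i(-3,-1) = (2 + 3i, 1 + i).
A real fundamental pair from Re and Im of e^((-4+4i)t)v: X_1 = e^(-4t)(cos(4t)·(2,1) + sin(4t)·(-3,-1)), X_2 = e^(-4t)(sin(4t)·(2,1) - cos(4t)·(-3,-1)).
General solution: C_1X_1 + C_2X_2.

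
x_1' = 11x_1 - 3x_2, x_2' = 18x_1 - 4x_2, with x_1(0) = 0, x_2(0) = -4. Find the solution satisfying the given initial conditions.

Coefficient matrix A = [[11, -3], [18, -4]].
Characteristic polynomial det(A - λI) = λ^2 - 7λ + 10 = 0.
Eigenvalues λ = 5, 2.
For λ=5: (A-λI) row 1 is [6, -3], so an eigenvector is (-1, -2).
For λ=2: (A-λI) row 1 is [9, -3], so an eigenvector is (-1, -3).
General solution: C_1e^(5t)(-1,-2) + C_2e^(2t)(-1,-3).
Applying x_1(0)=0, x_2(0)=-4 gives C_1=-4, C_2=4.

x_1(t) = 4e^(5t) - 4e^(2t), x_2(t) = 8e^(5t) - 12e^(2t)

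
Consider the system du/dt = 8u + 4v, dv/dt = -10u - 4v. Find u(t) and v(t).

Coefficient matrix A = [[8, 4], [-10, -4]].
Characteristic polynomial det(A - λI) = λ^2 - 4λ + 8 = 0.
Eigenvalues λ = 2 ± 2i (complex conjugate pair).
For λ=2+2i: an eigenvector is (-1,1) - i(-1,2) = (-1 + i, 1 - 2i).
A real fundamental pair from Re and Im of e^((2+2i)t)v: X_1 = e^(2t)(cos(2t)·(-1,1) + sin(2t)·(-1,2)), X_2 = e^(2t)(sin(2t)·(-1,1) - cos(2t)·(-1,2)).
General solution: K_1X_1 + K_2X_2.

u(t) = -K_1e^(2t)sin(2t) - K_1e^(2t)cos(2t) - K_2e^(2t)sin(2t) + K_2e^(2t)cos(2t), v(t) = 2K_1e^(2t)sin(2t) + K_1e^(2t)cos(2t) + K_2e^(2t)sin(2t) - 2K_2e^(2t)cos(2t)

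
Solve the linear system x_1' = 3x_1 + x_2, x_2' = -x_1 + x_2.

x_1(t) = K_1e^(2t) + K_2te^(2t) - 2K_2e^(2t), x_2(t) = -K_1e^(2t) - K_2te^(2t) + 3K_2e^(2t)

Coefficient matrix A = [[3, 1], [-1, 1]].
Characteristic polynomial det(A - λI) = λ^2 - 4λ + 4 = 0.
Single eigenvalue λ = 2 with algebraic multiplicity 2.
Eigenvector v = (1,-1); generalized eigenvector w with (A-λI)w=v is (-2,3).
General solution: e^(2t)[K_1·v + K_2·(t·v + w)].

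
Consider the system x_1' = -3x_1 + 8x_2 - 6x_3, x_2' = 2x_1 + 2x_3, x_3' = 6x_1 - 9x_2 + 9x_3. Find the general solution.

x_1(t) = 5K_1e^(t) - K_2e^(3t) - 2K_3e^(2t), x_2(t) = -2K_1e^(t) + K_3e^(2t), x_3(t) = -6K_1e^(t) + K_2e^(3t) + 3K_3e^(2t)

Coefficient matrix A = [[-3, 8, -6], [2, 0, 2], [6, -9, 9]].
det(A - λI) = 0 gives eigenvalues λ = 1, 3, 2.
For λ=1: eigenvector (5,-2,-6).
For λ=3: eigenvector (-1,0,1).
For λ=2: eigenvector (-2,1,3).
General solution: K_1e^(t)(5,-2,-6) + K_2e^(3t)(-1,0,1) + K_3e^(2t)(-2,1,3).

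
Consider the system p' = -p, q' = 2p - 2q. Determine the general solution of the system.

Coefficient matrix A = [[-1, 0], [2, -2]].
Characteristic polynomial det(A - λI) = λ^2 + 3λ + 2 = 0.
Eigenvalues λ = -2, -1.
For λ=-2: (A-λI) row 1 is [1, 0], so an eigenvector is (0, -1).
For λ=-1: (A-λI) row 2 is [2, -1], so an eigenvector is (1, 2).
General solution: C_1e^(-2t)(0,-1) + C_2e^(-t)(1,2).

p(t) = C_2e^(-t), q(t) = -C_1e^(-2t) + 2C_2e^(-t)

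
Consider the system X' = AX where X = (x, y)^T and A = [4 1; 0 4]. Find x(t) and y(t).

Coefficient matrix A = [[4, 1], [0, 4]].
Characteristic polynomial det(A - λI) = λ^2 - 8λ + 16 = 0.
Single eigenvalue λ = 4 with algebraic multiplicity 2.
Eigenvector v = (1,0); generalized eigenvector w with (A-λI)w=v is (-1,1).
General solution: e^(4t)[c_1·v + c_2·(t·v + w)].

x(t) = c_1e^(4t) + c_2te^(4t) - c_2e^(4t), y(t) = c_2e^(4t)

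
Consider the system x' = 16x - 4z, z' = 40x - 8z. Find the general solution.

x(t) = -C_1e^(4t)cos(4t) - C_2e^(4t)sin(4t), z(t) = -C_1e^(4t)sin(4t) - 3C_1e^(4t)cos(4t) - 3C_2e^(4t)sin(4t) + C_2e^(4t)cos(4t)

Coefficient matrix A = [[16, -4], [40, -8]].
Characteristic polynomial det(A - λI) = λ^2 - 8λ + 32 = 0.
Eigenvalues λ = 4 ± 4i (complex conjugate pair).
For λ=4+4i: an eigenvector is (-1,-3) - i(0,-1) = (-1, -3 + i).
A real fundamental pair from Re and Im of e^((4+4i)t)v: X_1 = e^(4t)(cos(4t)·(-1,-3) + sin(4t)·(0,-1)), X_2 = e^(4t)(sin(4t)·(-1,-3) - cos(4t)·(0,-1)).
General solution: C_1X_1 + C_2X_2.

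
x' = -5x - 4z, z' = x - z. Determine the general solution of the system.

x(t) = -2K_1e^(-3t) - 2K_2te^(-3t) + K_2e^(-3t), z(t) = K_1e^(-3t) + K_2te^(-3t)

Coefficient matrix A = [[-5, -4], [1, -1]].
Characteristic polynomial det(A - λI) = λ^2 + 6λ + 9 = 0.
Single eigenvalue λ = -3 with algebraic multiplicity 2.
Eigenvector v = (-2,1); generalized eigenvector w with (A-λI)w=v is (1,0).
General solution: e^(-3t)[K_1·v + K_2·(t·v + w)].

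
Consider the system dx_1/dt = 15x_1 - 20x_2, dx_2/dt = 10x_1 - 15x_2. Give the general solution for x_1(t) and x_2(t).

Coefficient matrix A = [[15, -20], [10, -15]].
Characteristic polynomial det(A - λI) = λ^2 - 25 = 0.
Eigenvalues λ = 5, -5.
For λ=5: (A-λI) row 1 is [10, -20], so an eigenvector is (2, 1).
For λ=-5: (A-λI) row 1 is [20, -20], so an eigenvector is (-1, -1).
General solution: K_1e^(5t)(2,1) + K_2e^(-5t)(-1,-1).

x_1(t) = 2K_1e^(5t) - K_2e^(-5t), x_2(t) = K_1e^(5t) - K_2e^(-5t)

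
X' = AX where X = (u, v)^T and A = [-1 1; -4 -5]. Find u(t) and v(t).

Coefficient matrix A = [[-1, 1], [-4, -5]].
Characteristic polynomial det(A - λI) = λ^2 + 6λ + 9 = 0.
Single eigenvalue λ = -3 with algebraic multiplicity 2.
Eigenvector v = (-1,2); generalized eigenvector w with (A-λI)w=v is (0,-1).
General solution: e^(-3t)[K_1·v + K_2·(t·v + w)].

u(t) = -K_1e^(-3t) - K_2te^(-3t), v(t) = 2K_1e^(-3t) + 2K_2te^(-3t) - K_2e^(-3t)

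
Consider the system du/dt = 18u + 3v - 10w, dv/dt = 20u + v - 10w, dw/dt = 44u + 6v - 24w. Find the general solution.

u(t) = c_1e^(-2t) + c_2e^(t) + 2c_3e^(-4t), v(t) = c_2e^(t) + 2c_3e^(-4t), w(t) = 2c_1e^(-2t) + 2c_2e^(t) + 5c_3e^(-4t)

Coefficient matrix A = [[18, 3, -10], [20, 1, -10], [44, 6, -24]].
det(A - λI) = 0 gives eigenvalues λ = -2, 1, -4.
For λ=-2: eigenvector (1,0,2).
For λ=1: eigenvector (1,1,2).
For λ=-4: eigenvector (2,2,5).
General solution: c_1e^(-2t)(1,0,2) + c_2e^(t)(1,1,2) + c_3e^(-4t)(2,2,5).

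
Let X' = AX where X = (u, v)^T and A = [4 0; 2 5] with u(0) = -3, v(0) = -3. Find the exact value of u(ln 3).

A = [[4,0],[2,5]]; eigenvalues λ = 4, 5.
Eigenvectors: (-1,2) for λ=4, (0,-1) for λ=5.
From the initial condition, c_1 = 3, c_2 = 9.
u(ln 3) = (3)(3^4)(-1) + (9)(3^5)(0) = -243.

-243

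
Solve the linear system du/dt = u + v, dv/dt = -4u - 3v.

u(t) = -c_1e^(-t) - c_2te^(-t), v(t) = 2c_1e^(-t) + 2c_2te^(-t) - c_2e^(-t)

Coefficient matrix A = [[1, 1], [-4, -3]].
Characteristic polynomial det(A - λI) = λ^2 + 2λ + 1 = 0.
Single eigenvalue λ = -1 with algebraic multiplicity 2.
Eigenvector v = (-1,2); generalized eigenvector w with (A-λI)w=v is (0,-1).
General solution: e^(-t)[c_1·v + c_2·(t·v + w)].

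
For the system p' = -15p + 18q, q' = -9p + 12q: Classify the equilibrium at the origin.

A = [[-15,18],[-9,12]]; det(A-λI) = λ^2 + 3λ - 18.
λ = -6, 3: opposite signs.

saddle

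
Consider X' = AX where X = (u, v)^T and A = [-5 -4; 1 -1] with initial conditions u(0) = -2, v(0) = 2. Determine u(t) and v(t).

u(t) = -4te^(-3t) - 2e^(-3t), v(t) = 2te^(-3t) + 2e^(-3t)

Coefficient matrix A = [[-5, -4], [1, -1]].
Characteristic polynomial det(A - λI) = λ^2 + 6λ + 9 = 0.
Single eigenvalue λ = -3 with algebraic multiplicity 2.
Eigenvector v = (2,-1); generalized eigenvector w with (A-λI)w=v is (-1,0).
General solution: e^(-3t)[K_1·v + K_2·(t·v + w)].
Applying u(0)=-2, v(0)=2 gives K_1=-2, K_2=-2.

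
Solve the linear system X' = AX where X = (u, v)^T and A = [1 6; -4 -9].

Coefficient matrix A = [[1, 6], [-4, -9]].
Characteristic polynomial det(A - λI) = λ^2 + 8λ + 15 = 0.
Eigenvalues λ = -5, -3.
For λ=-5: (A-λI) row 1 is [6, 6], so an eigenvector is (-1, 1).
For λ=-3: (A-λI) row 1 is [4, 6], so an eigenvector is (-3, 2).
General solution: C_1e^(-5t)(-1,1) + C_2e^(-3t)(-3,2).

u(t) = -C_1e^(-5t) - 3C_2e^(-3t), v(t) = C_1e^(-5t) + 2C_2e^(-3t)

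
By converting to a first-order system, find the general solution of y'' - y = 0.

Let x_1 = y, x_2 = y'. Then x_1' = x_2 and x_2' = x_1.
A = [[0,1],[1,0]]; det(A-λI) = λ^2 - 1.
Eigenvalues λ = -1, 1 with eigenvectors (1,-1), (1,1).

y(t) = C_1e^(-t) + C_2e^(t)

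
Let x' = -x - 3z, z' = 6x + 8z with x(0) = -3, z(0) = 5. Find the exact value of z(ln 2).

A = [[-1,-3],[6,8]]; eigenvalues λ = 5, 2.
Eigenvectors: (-1,2) for λ=5, (-1,1) for λ=2.
From the initial condition, c_1 = 2, c_2 = 1.
z(ln 2) = (2)(2^5)(2) + (1)(2^2)(1) = 132.

132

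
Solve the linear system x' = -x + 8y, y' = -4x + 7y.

x(t) = K_1e^(3t)sin(4t) - K_1e^(3t)cos(4t) - K_2e^(3t)sin(4t) - K_2e^(3t)cos(4t), y(t) = K_1e^(3t)sin(4t) - K_2e^(3t)cos(4t)

Coefficient matrix A = [[-1, 8], [-4, 7]].
Characteristic polynomial det(A - λI) = λ^2 - 6λ + 25 = 0.
Eigenvalues λ = 3 ± 4i (complex conjugate pair).
For λ=3+4i: an eigenvector is (-1,0) - i(1,1) = (-1 - i, 0 - i).
A real fundamental pair from Re and Im of e^((3+4i)t)v: X_1 = e^(3t)(cos(4t)·(-1,0) + sin(4t)·(1,1)), X_2 = e^(3t)(sin(4t)·(-1,0) - cos(4t)·(1,1)).
General solution: K_1X_1 + K_2X_2.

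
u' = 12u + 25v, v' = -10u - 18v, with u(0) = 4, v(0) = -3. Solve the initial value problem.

Coefficient matrix A = [[12, 25], [-10, -18]].
Characteristic polynomial det(A - λI) = λ^2 + 6λ + 34 = 0.
Eigenvalues λ = -3 ± 5i (complex conjugate pair).
For λ=-3+5i: an eigenvector is (-1,1) - i(2,-1) = (-1 - 2i, 1 + i).
A real fundamental pair from Re and Im of e^((-3+5i)t)v: X_1 = e^(-3t)(cos(5t)·(-1,1) + sin(5t)·(2,-1)), X_2 = e^(-3t)(sin(5t)·(-1,1) - cos(5t)·(2,-1)).
General solution: K_1X_1 + K_2X_2.
Applying u(0)=4, v(0)=-3 gives K_1=-2, K_2=-1.

u(t) = -3e^(-3t)sin(5t) + 4e^(-3t)cos(5t), v(t) = e^(-3t)sin(5t) - 3e^(-3t)cos(5t)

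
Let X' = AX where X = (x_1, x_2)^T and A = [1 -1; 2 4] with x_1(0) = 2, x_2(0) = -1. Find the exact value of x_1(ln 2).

A = [[1,-1],[2,4]]; eigenvalues λ = 2, 3.
Eigenvectors: (-1,1) for λ=2, (1,-2) for λ=3.
From the initial condition, c_1 = -3, c_2 = -1.
x_1(ln 2) = (-3)(2^2)(-1) + (-1)(2^3)(1) = 4.

4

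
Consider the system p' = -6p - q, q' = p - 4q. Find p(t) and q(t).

p(t) = -K_1e^(-5t) - K_2te^(-5t) + K_2e^(-5t), q(t) = K_1e^(-5t) + K_2te^(-5t)

Coefficient matrix A = [[-6, -1], [1, -4]].
Characteristic polynomial det(A - λI) = λ^2 + 10λ + 25 = 0.
Single eigenvalue λ = -5 with algebraic multiplicity 2.
Eigenvector v = (-1,1); generalized eigenvector w with (A-λI)w=v is (1,0).
General solution: e^(-5t)[K_1·v + K_2·(t·v + w)].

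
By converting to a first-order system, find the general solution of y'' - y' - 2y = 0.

y(t) = K_1e^(2t) + K_2e^(-t)

Let x_1 = y, x_2 = y'. Then x_1' = x_2 and x_2' = 2x_1 + x_2.
A = [[0,1],[2,1]]; det(A-λI) = λ^2 - λ - 2.
Eigenvalues λ = 2, -1 with eigenvectors (1,2), (1,-1).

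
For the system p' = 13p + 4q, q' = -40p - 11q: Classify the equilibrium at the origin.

unstable spiral

A = [[13,4],[-40,-11]]; det(A-λI) = λ^2 - 2λ + 17.
λ = 1 ± 4i: positive real part.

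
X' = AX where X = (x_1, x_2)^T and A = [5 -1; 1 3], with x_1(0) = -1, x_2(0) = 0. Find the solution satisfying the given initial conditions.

x_1(t) = -te^(4t) - e^(4t), x_2(t) = -te^(4t)

Coefficient matrix A = [[5, -1], [1, 3]].
Characteristic polynomial det(A - λI) = λ^2 - 8λ + 16 = 0.
Single eigenvalue λ = 4 with algebraic multiplicity 2.
Eigenvector v = (-1,-1); generalized eigenvector w with (A-λI)w=v is (2,3).
General solution: e^(4t)[c_1·v + c_2·(t·v + w)].
Applying x_1(0)=-1, x_2(0)=0 gives c_1=3, c_2=1.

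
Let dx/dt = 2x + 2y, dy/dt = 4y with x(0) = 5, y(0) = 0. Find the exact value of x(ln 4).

A = [[2,2],[0,4]]; eigenvalues λ = 4, 2.
Eigenvectors: (1,1) for λ=4, (-1,0) for λ=2.
From the initial condition, c_1 = 0, c_2 = -5.
x(ln 4) = (0)(4^4)(1) + (-5)(4^2)(-1) = 80.

80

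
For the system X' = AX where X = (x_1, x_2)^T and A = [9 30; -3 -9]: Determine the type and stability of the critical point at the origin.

A = [[9,30],[-3,-9]]; det(A-λI) = λ^2 + 9.
λ = 0 ± 3i: zero real part.

center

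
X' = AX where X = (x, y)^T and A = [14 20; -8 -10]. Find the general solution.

Coefficient matrix A = [[14, 20], [-8, -10]].
Characteristic polynomial det(A - λI) = λ^2 - 4λ + 20 = 0.
Eigenvalues λ = 2 ± 4i (complex conjugate pair).
For λ=2+4i: an eigenvector is (-2,1) - i(-1,1) = (-2 + i, 1 - i).
A real fundamental pair from Re and Im of e^((2+4i)t)v: X_1 = e^(2t)(cos(4t)·(-2,1) + sin(4t)·(-1,1)), X_2 = e^(2t)(sin(4t)·(-2,1) - cos(4t)·(-1,1)).
General solution: K_1X_1 + K_2X_2.

x(t) = -K_1e^(2t)sin(4t) - 2K_1e^(2t)cos(4t) - 2K_2e^(2t)sin(4t) + K_2e^(2t)cos(4t), y(t) = K_1e^(2t)sin(4t) + K_1e^(2t)cos(4t) + K_2e^(2t)sin(4t) - K_2e^(2t)cos(4t)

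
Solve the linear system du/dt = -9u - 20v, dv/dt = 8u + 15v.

u(t) = -c_1e^(3t)sin(4t) + 2c_1e^(3t)cos(4t) + 2c_2e^(3t)sin(4t) + c_2e^(3t)cos(4t), v(t) = c_1e^(3t)sin(4t) - c_1e^(3t)cos(4t) - c_2e^(3t)sin(4t) - c_2e^(3t)cos(4t)

Coefficient matrix A = [[-9, -20], [8, 15]].
Characteristic polynomial det(A - λI) = λ^2 - 6λ + 25 = 0.
Eigenvalues λ = 3 ± 4i (complex conjugate pair).
For λ=3+4i: an eigenvector is (2,-1) - i(-1,1) = (2 + i, -1 - i).
A real fundamental pair from Re and Im of e^((3+4i)t)v: X_1 = e^(3t)(cos(4t)·(2,-1) + sin(4t)·(-1,1)), X_2 = e^(3t)(sin(4t)·(2,-1) - cos(4t)·(-1,1)).
General solution: c_1X_1 + c_2X_2.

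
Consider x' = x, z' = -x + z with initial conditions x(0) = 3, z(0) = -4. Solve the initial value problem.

Coefficient matrix A = [[1, 0], [-1, 1]].
Characteristic polynomial det(A - λI) = λ^2 - 2λ + 1 = 0.
Single eigenvalue λ = 1 with algebraic multiplicity 2.
Eigenvector v = (0,1); generalized eigenvector w with (A-λI)w=v is (-1,0).
General solution: e^(t)[K_1·v + K_2·(t·v + w)].
Applying x(0)=3, z(0)=-4 gives K_1=-4, K_2=-3.

x(t) = 3e^(t), z(t) = -3te^(t) - 4e^(t)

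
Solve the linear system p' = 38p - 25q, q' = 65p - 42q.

Coefficient matrix A = [[38, -25], [65, -42]].
Characteristic polynomial det(A - λI) = λ^2 + 4λ + 29 = 0.
Eigenvalues λ = -2 ± 5i (complex conjugate pair).
For λ=-2+5i: an eigenvector is (-1,-2) - i(2,3) = (-1 - 2i, -2 - 3i).
A real fundamental pair from Re and Im of e^((-2+5i)t)v: X_1 = e^(-2t)(cos(5t)·(-1,-2) + sin(5t)·(2,3)), X_2 = e^(-2t)(sin(5t)·(-1,-2) - cos(5t)·(2,3)).
General solution: K_1X_1 + K_2X_2.

p(t) = 2K_1e^(-2t)sin(5t) - K_1e^(-2t)cos(5t) - K_2e^(-2t)sin(5t) - 2K_2e^(-2t)cos(5t), q(t) = 3K_1e^(-2t)sin(5t) - 2K_1e^(-2t)cos(5t) - 2K_2e^(-2t)sin(5t) - 3K_2e^(-2t)cos(5t)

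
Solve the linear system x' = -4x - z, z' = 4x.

x(t) = -c_1e^(-2t) - c_2te^(-2t) - c_2e^(-2t), z(t) = 2c_1e^(-2t) + 2c_2te^(-2t) + 3c_2e^(-2t)

Coefficient matrix A = [[-4, -1], [4, 0]].
Characteristic polynomial det(A - λI) = λ^2 + 4λ + 4 = 0.
Single eigenvalue λ = -2 with algebraic multiplicity 2.
Eigenvector v = (-1,2); generalized eigenvector w with (A-λI)w=v is (-1,3).
General solution: e^(-2t)[c_1·v + c_2·(t·v + w)].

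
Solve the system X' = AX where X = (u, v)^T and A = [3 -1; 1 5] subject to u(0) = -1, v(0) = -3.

u(t) = 4te^(4t) - e^(4t), v(t) = -4te^(4t) - 3e^(4t)

Coefficient matrix A = [[3, -1], [1, 5]].
Characteristic polynomial det(A - λI) = λ^2 - 8λ + 16 = 0.
Single eigenvalue λ = 4 with algebraic multiplicity 2.
Eigenvector v = (-1,1); generalized eigenvector w with (A-λI)w=v is (-1,2).
General solution: e^(4t)[K_1·v + K_2·(t·v + w)].
Applying u(0)=-1, v(0)=-3 gives K_1=5, K_2=-4.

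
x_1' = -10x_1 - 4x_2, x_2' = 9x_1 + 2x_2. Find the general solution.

x_1(t) = 2c_1e^(-4t) + 2c_2te^(-4t) - c_2e^(-4t), x_2(t) = -3c_1e^(-4t) - 3c_2te^(-4t) + c_2e^(-4t)

Coefficient matrix A = [[-10, -4], [9, 2]].
Characteristic polynomial det(A - λI) = λ^2 + 8λ + 16 = 0.
Single eigenvalue λ = -4 with algebraic multiplicity 2.
Eigenvector v = (2,-3); generalized eigenvector w with (A-λI)w=v is (-1,1).
General solution: e^(-4t)[c_1·v + c_2·(t·v + w)].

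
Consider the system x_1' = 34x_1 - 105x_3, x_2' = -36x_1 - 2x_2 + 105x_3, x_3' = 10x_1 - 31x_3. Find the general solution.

x_1(t) = 7c_2e^(4t) + 3c_3e^(-t), x_2(t) = c_1e^(-2t) - 7c_2e^(4t) - 3c_3e^(-t), x_3(t) = 2c_2e^(4t) + c_3e^(-t)

Coefficient matrix A = [[34, 0, -105], [-36, -2, 105], [10, 0, -31]].
det(A - λI) = 0 gives eigenvalues λ = -2, 4, -1.
For λ=-2: eigenvector (0,1,0).
For λ=4: eigenvector (7,-7,2).
For λ=-1: eigenvector (3,-3,1).
General solution: c_1e^(-2t)(0,1,0) + c_2e^(4t)(7,-7,2) + c_3e^(-t)(3,-3,1).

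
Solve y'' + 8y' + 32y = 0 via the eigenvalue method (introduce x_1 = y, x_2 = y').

y(t) = K_1e^(-4t)cos(4t) + K_2e^(-4t)sin(4t)

Let x_1 = y, x_2 = y'. Then x_1' = x_2 and x_2' = -32x_1 - 8x_2.
A = [[0,1],[-32,-8]]; det(A-λI) = λ^2 + 8λ + 32.
Eigenvalues λ = -4 ± 4i.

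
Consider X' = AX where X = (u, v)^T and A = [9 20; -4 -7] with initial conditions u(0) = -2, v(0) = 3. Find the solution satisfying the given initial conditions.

Coefficient matrix A = [[9, 20], [-4, -7]].
Characteristic polynomial det(A - λI) = λ^2 - 2λ + 17 = 0.
Eigenvalues λ = 1 ± 4i (complex conjugate pair).
For λ=1+4i: an eigenvector is (1,0) - i(2,-1) = (1 - 2i, 0 + i).
A real fundamental pair from Re and Im of e^((1+4i)t)v: X_1 = e^(t)(cos(4t)·(1,0) + sin(4t)·(2,-1)), X_2 = e^(t)(sin(4t)·(1,0) - cos(4t)·(2,-1)).
General solution: K_1X_1 + K_2X_2.
Applying u(0)=-2, v(0)=3 gives K_1=4, K_2=3.

u(t) = 11e^(t)sin(4t) - 2e^(t)cos(4t), v(t) = -4e^(t)sin(4t) + 3e^(t)cos(4t)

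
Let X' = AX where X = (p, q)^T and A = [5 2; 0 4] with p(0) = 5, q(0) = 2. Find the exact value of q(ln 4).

A = [[5,2],[0,4]]; eigenvalues λ = 5, 4.
Eigenvectors: (-1,0) for λ=5, (-2,1) for λ=4.
From the initial condition, c_1 = -9, c_2 = 2.
q(ln 4) = (-9)(4^5)(0) + (2)(4^4)(1) = 512.

512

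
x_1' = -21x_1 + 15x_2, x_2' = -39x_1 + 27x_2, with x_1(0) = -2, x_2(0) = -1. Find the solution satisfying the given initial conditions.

Coefficient matrix A = [[-21, 15], [-39, 27]].
Characteristic polynomial det(A - λI) = λ^2 - 6λ + 18 = 0.
Eigenvalues λ = 3 ± 3i (complex conjugate pair).
For λ=3+3i: an eigenvector is (1,2) - i(2,3) = (1 - 2i, 2 - 3i).
A real fundamental pair from Re and Im of e^((3+3i)t)v: X_1 = e^(3t)(cos(3t)·(1,2) + sin(3t)·(2,3)), X_2 = e^(3t)(sin(3t)·(1,2) - cos(3t)·(2,3)).
General solution: K_1X_1 + K_2X_2.
Applying x_1(0)=-2, x_2(0)=-1 gives K_1=4, K_2=3.

x_1(t) = 11e^(3t)sin(3t) - 2e^(3t)cos(3t), x_2(t) = 18e^(3t)sin(3t) - e^(3t)cos(3t)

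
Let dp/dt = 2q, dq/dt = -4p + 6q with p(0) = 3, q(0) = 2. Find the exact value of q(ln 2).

-16

A = [[0,2],[-4,6]]; eigenvalues λ = 2, 4.
Eigenvectors: (-1,-1) for λ=2, (-1,-2) for λ=4.
From the initial condition, c_1 = -4, c_2 = 1.
q(ln 2) = (-4)(2^2)(-1) + (1)(2^4)(-2) = -16.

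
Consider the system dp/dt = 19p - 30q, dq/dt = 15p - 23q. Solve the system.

p(t) = 3c_1e^(-2t)sin(3t) - c_1e^(-2t)cos(3t) - c_2e^(-2t)sin(3t) - 3c_2e^(-2t)cos(3t), q(t) = 2c_1e^(-2t)sin(3t) - c_1e^(-2t)cos(3t) - c_2e^(-2t)sin(3t) - 2c_2e^(-2t)cos(3t)

Coefficient matrix A = [[19, -30], [15, -23]].
Characteristic polynomial det(A - λI) = λ^2 + 4λ + 13 = 0.
Eigenvalues λ = -2 ± 3i (complex conjugate pair).
For λ=-2+3i: an eigenvector is (-1,-1) - i(3,2) = (-1 - 3i, -1 - 2i).
A real fundamental pair from Re and Im of e^((-2+3i)t)v: X_1 = e^(-2t)(cos(3t)·(-1,-1) + sin(3t)·(3,2)), X_2 = e^(-2t)(sin(3t)·(-1,-1) - cos(3t)·(3,2)).
General solution: c_1X_1 + c_2X_2.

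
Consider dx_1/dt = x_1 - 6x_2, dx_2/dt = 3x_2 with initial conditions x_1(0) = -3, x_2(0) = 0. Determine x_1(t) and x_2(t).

Coefficient matrix A = [[1, -6], [0, 3]].
Characteristic polynomial det(A - λI) = λ^2 - 4λ + 3 = 0.
Eigenvalues λ = 1, 3.
For λ=1: (A-λI) row 1 is [0, -6], so an eigenvector is (1, 0).
For λ=3: (A-λI) row 1 is [-2, -6], so an eigenvector is (-3, 1).
General solution: K_1e^(t)(1,0) + K_2e^(3t)(-3,1).
Applying x_1(0)=-3, x_2(0)=0 gives K_1=-3, K_2=0.

x_1(t) = -3e^(t), x_2(t) = 0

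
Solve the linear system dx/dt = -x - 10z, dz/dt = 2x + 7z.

x(t) = -C_1e^(3t)sin(2t) - 2C_1e^(3t)cos(2t) - 2C_2e^(3t)sin(2t) + C_2e^(3t)cos(2t), z(t) = C_1e^(3t)cos(2t) + C_2e^(3t)sin(2t)

Coefficient matrix A = [[-1, -10], [2, 7]].
Characteristic polynomial det(A - λI) = λ^2 - 6λ + 13 = 0.
Eigenvalues λ = 3 ± 2i (complex conjugate pair).
For λ=3+2i: an eigenvector is (-2,1) - i(-1,0) = (-2 + i, 1).
A real fundamental pair from Re and Im of e^((3+2i)t)v: X_1 = e^(3t)(cos(2t)·(-2,1) + sin(2t)·(-1,0)), X_2 = e^(3t)(sin(2t)·(-2,1) - cos(2t)·(-1,0)).
General solution: C_1X_1 + C_2X_2.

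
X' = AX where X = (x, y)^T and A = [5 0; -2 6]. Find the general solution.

x(t) = -C_1e^(5t), y(t) = -2C_1e^(5t) - C_2e^(6t)

Coefficient matrix A = [[5, 0], [-2, 6]].
Characteristic polynomial det(A - λI) = λ^2 - 11λ + 30 = 0.
Eigenvalues λ = 5, 6.
For λ=5: (A-λI) row 2 is [-2, 1], so an eigenvector is (-1, -2).
For λ=6: (A-λI) row 1 is [-1, 0], so an eigenvector is (0, -1).
General solution: C_1e^(5t)(-1,-2) + C_2e^(6t)(0,-1).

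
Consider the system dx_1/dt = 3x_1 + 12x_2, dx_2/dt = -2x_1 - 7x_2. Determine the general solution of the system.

Coefficient matrix A = [[3, 12], [-2, -7]].
Characteristic polynomial det(A - λI) = λ^2 + 4λ + 3 = 0.
Eigenvalues λ = -1, -3.
For λ=-1: (A-λI) row 1 is [4, 12], so an eigenvector is (3, -1).
For λ=-3: (A-λI) row 1 is [6, 12], so an eigenvector is (2, -1).
General solution: c_1e^(-t)(3,-1) + c_2e^(-3t)(2,-1).

x_1(t) = 3c_1e^(-t) + 2c_2e^(-3t), x_2(t) = -c_1e^(-t) - c_2e^(-3t)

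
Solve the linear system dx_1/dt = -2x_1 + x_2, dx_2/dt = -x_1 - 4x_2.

Coefficient matrix A = [[-2, 1], [-1, -4]].
Characteristic polynomial det(A - λI) = λ^2 + 6λ + 9 = 0.
Single eigenvalue λ = -3 with algebraic multiplicity 2.
Eigenvector v = (-1,1); generalized eigenvector w with (A-λI)w=v is (1,-2).
General solution: e^(-3t)[C_1·v + C_2·(t·v + w)].

x_1(t) = -C_1e^(-3t) - C_2te^(-3t) + C_2e^(-3t), x_2(t) = C_1e^(-3t) + C_2te^(-3t) - 2C_2e^(-3t)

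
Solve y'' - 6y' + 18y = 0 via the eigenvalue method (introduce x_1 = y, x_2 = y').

y(t) = K_1e^(3t)cos(3t) + K_2e^(3t)sin(3t)

Let x_1 = y, x_2 = y'. Then x_1' = x_2 and x_2' = -18x_1 + 6x_2.
A = [[0,1],[-18,6]]; det(A-λI) = λ^2 - 6λ + 18.
Eigenvalues λ = 3 ± 3i.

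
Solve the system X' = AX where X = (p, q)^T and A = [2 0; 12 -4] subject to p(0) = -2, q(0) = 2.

p(t) = -2e^(2t), q(t) = -4e^(2t) + 6e^(-4t)

Coefficient matrix A = [[2, 0], [12, -4]].
Characteristic polynomial det(A - λI) = λ^2 + 2λ - 8 = 0.
Eigenvalues λ = 2, -4.
For λ=2: (A-λI) row 2 is [12, -6], so an eigenvector is (1, 2).
For λ=-4: (A-λI) row 1 is [6, 0], so an eigenvector is (0, 1).
General solution: c_1e^(2t)(1,2) + c_2e^(-4t)(0,1).
Applying p(0)=-2, q(0)=2 gives c_1=-2, c_2=6.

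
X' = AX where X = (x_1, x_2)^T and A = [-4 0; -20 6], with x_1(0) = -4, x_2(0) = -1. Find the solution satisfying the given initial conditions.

Coefficient matrix A = [[-4, 0], [-20, 6]].
Characteristic polynomial det(A - λI) = λ^2 - 2λ - 24 = 0.
Eigenvalues λ = 6, -4.
For λ=6: (A-λI) row 1 is [-10, 0], so an eigenvector is (0, -1).
For λ=-4: (A-λI) row 2 is [-20, 10], so an eigenvector is (-1, -2).
General solution: C_1e^(6t)(0,-1) + C_2e^(-4t)(-1,-2).
Applying x_1(0)=-4, x_2(0)=-1 gives C_1=-7, C_2=4.

x_1(t) = -4e^(-4t), x_2(t) = 7e^(6t) - 8e^(-4t)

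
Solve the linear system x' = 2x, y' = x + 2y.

x(t) = C_2e^(2t), y(t) = C_1e^(2t) + C_2te^(2t) + 3C_2e^(2t)

Coefficient matrix A = [[2, 0], [1, 2]].
Characteristic polynomial det(A - λI) = λ^2 - 4λ + 4 = 0.
Single eigenvalue λ = 2 with algebraic multiplicity 2.
Eigenvector v = (0,1); generalized eigenvector w with (A-λI)w=v is (1,3).
General solution: e^(2t)[C_1·v + C_2·(t·v + w)].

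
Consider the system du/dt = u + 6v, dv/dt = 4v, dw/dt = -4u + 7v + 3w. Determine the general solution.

Coefficient matrix A = [[1, 6, 0], [0, 4, 0], [-4, 7, 3]].
det(A - λI) = 0 gives eigenvalues λ = 1, 4, 3.
For λ=1: eigenvector (1,0,2).
For λ=4: eigenvector (2,1,-1).
For λ=3: eigenvector (0,0,1).
General solution: C_1e^(t)(1,0,2) + C_2e^(4t)(2,1,-1) + C_3e^(3t)(0,0,1).

u(t) = C_1e^(t) + 2C_2e^(4t), v(t) = C_2e^(4t), w(t) = 2C_1e^(t) - C_2e^(4t) + C_3e^(3t)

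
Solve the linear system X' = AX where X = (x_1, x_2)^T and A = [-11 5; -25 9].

Coefficient matrix A = [[-11, 5], [-25, 9]].
Characteristic polynomial det(A - λI) = λ^2 + 2λ + 26 = 0.
Eigenvalues λ = -1 ± 5i (complex conjugate pair).
For λ=-1+5i: an eigenvector is (-1,-2) - i(0,1) = (-1, -2 - i).
A real fundamental pair from Re and Im of e^((-1+5i)t)v: X_1 = e^(-t)(cos(5t)·(-1,-2) + sin(5t)·(0,1)), X_2 = e^(-t)(sin(5t)·(-1,-2) - cos(5t)·(0,1)).
General solution: C_1X_1 + C_2X_2.

x_1(t) = -C_1e^(-t)cos(5t) - C_2e^(-t)sin(5t), x_2(t) = C_1e^(-t)sin(5t) - 2C_1e^(-t)cos(5t) - 2C_2e^(-t)sin(5t) - C_2e^(-t)cos(5t)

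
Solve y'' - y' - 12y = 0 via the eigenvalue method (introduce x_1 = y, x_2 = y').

Let x_1 = y, x_2 = y'. Then x_1' = x_2 and x_2' = 12x_1 + x_2.
A = [[0,1],[12,1]]; det(A-λI) = λ^2 - λ - 12.
Eigenvalues λ = 4, -3 with eigenvectors (1,4), (1,-3).

y(t) = c_1e^(4t) + c_2e^(-3t)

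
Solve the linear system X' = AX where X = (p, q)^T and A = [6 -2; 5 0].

Coefficient matrix A = [[6, -2], [5, 0]].
Characteristic polynomial det(A - λI) = λ^2 - 6λ + 10 = 0.
Eigenvalues λ = 3 ± i (complex conjugate pair).
For λ=3+i: an eigenvector is (-1,-2) - i(1,1) = (-1 - i, -2 - i).
A real fundamental pair from Re and Im of e^((3+i)t)v: X_1 = e^(3t)(cos(t)·(-1,-2) + sin(t)·(1,1)), X_2 = e^(3t)(sin(t)·(-1,-2) - cos(t)·(1,1)).
General solution: c_1X_1 + c_2X_2.

p(t) = c_1e^(3t)sin(t) - c_1e^(3t)cos(t) - c_2e^(3t)sin(t) - c_2e^(3t)cos(t), q(t) = c_1e^(3t)sin(t) - 2c_1e^(3t)cos(t) - 2c_2e^(3t)sin(t) - c_2e^(3t)cos(t)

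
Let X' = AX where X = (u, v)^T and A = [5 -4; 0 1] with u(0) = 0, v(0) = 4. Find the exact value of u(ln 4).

-4080

A = [[5,-4],[0,1]]; eigenvalues λ = 1, 5.
Eigenvectors: (-1,-1) for λ=1, (1,0) for λ=5.
From the initial condition, c_1 = -4, c_2 = -4.
u(ln 4) = (-4)(4^1)(-1) + (-4)(4^5)(1) = -4080.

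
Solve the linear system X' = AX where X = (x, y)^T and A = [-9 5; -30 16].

Coefficient matrix A = [[-9, 5], [-30, 16]].
Characteristic polynomial det(A - λI) = λ^2 - 7λ + 6 = 0.
Eigenvalues λ = 1, 6.
For λ=1: (A-λI) row 1 is [-10, 5], so an eigenvector is (1, 2).
For λ=6: (A-λI) row 1 is [-15, 5], so an eigenvector is (1, 3).
General solution: K_1e^(t)(1,2) + K_2e^(6t)(1,3).

x(t) = K_1e^(t) + K_2e^(6t), y(t) = 2K_1e^(t) + 3K_2e^(6t)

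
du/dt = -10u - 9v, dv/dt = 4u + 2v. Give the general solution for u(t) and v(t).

Coefficient matrix A = [[-10, -9], [4, 2]].
Characteristic polynomial det(A - λI) = λ^2 + 8λ + 16 = 0.
Single eigenvalue λ = -4 with algebraic multiplicity 2.
Eigenvector v = (3,-2); generalized eigenvector w with (A-λI)w=v is (1,-1).
General solution: e^(-4t)[C_1·v + C_2·(t·v + w)].

u(t) = 3C_1e^(-4t) + 3C_2te^(-4t) + C_2e^(-4t), v(t) = -2C_1e^(-4t) - 2C_2te^(-4t) - C_2e^(-4t)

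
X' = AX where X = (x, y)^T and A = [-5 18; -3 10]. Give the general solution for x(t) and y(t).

Coefficient matrix A = [[-5, 18], [-3, 10]].
Characteristic polynomial det(A - λI) = λ^2 - 5λ + 4 = 0.
Eigenvalues λ = 4, 1.
For λ=4: (A-λI) row 1 is [-9, 18], so an eigenvector is (2, 1).
For λ=1: (A-λI) row 1 is [-6, 18], so an eigenvector is (-3, -1).
General solution: C_1e^(4t)(2,1) + C_2e^(t)(-3,-1).

x(t) = 2C_1e^(4t) - 3C_2e^(t), y(t) = C_1e^(4t) - C_2e^(t)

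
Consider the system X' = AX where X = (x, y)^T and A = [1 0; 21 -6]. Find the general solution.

Coefficient matrix A = [[1, 0], [21, -6]].
Characteristic polynomial det(A - λI) = λ^2 + 5λ - 6 = 0.
Eigenvalues λ = 1, -6.
For λ=1: (A-λI) row 2 is [21, -7], so an eigenvector is (-1, -3).
For λ=-6: (A-λI) row 1 is [7, 0], so an eigenvector is (0, -1).
General solution: K_1e^(t)(-1,-3) + K_2e^(-6t)(0,-1).

x(t) = -K_1e^(t), y(t) = -3K_1e^(t) - K_2e^(-6t)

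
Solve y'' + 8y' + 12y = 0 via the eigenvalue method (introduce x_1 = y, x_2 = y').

Let x_1 = y, x_2 = y'. Then x_1' = x_2 and x_2' = -12x_1 - 8x_2.
A = [[0,1],[-12,-8]]; det(A-λI) = λ^2 + 8λ + 12.
Eigenvalues λ = -6, -2 with eigenvectors (1,-6), (1,-2).

y(t) = C_1e^(-6t) + C_2e^(-2t)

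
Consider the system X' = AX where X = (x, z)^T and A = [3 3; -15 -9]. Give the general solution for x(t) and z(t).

x(t) = -C_1e^(-3t)cos(3t) - C_2e^(-3t)sin(3t), z(t) = C_1e^(-3t)sin(3t) + 2C_1e^(-3t)cos(3t) + 2C_2e^(-3t)sin(3t) - C_2e^(-3t)cos(3t)

Coefficient matrix A = [[3, 3], [-15, -9]].
Characteristic polynomial det(A - λI) = λ^2 + 6λ + 18 = 0.
Eigenvalues λ = -3 ± 3i (complex conjugate pair).
For λ=-3+3i: an eigenvector is (-1,2) - i(0,1) = (-1, 2 - i).
A real fundamental pair from Re and Im of e^((-3+3i)t)v: X_1 = e^(-3t)(cos(3t)·(-1,2) + sin(3t)·(0,1)), X_2 = e^(-3t)(sin(3t)·(-1,2) - cos(3t)·(0,1)).
General solution: C_1X_1 + C_2X_2.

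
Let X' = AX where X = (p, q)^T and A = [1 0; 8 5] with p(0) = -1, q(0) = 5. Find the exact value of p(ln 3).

A = [[1,0],[8,5]]; eigenvalues λ = 1, 5.
Eigenvectors: (-1,2) for λ=1, (0,1) for λ=5.
From the initial condition, c_1 = 1, c_2 = 3.
p(ln 3) = (1)(3^1)(-1) + (3)(3^5)(0) = -3.

-3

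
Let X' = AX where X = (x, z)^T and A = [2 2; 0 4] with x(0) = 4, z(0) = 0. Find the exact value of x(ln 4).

A = [[2,2],[0,4]]; eigenvalues λ = 4, 2.
Eigenvectors: (-1,-1) for λ=4, (1,0) for λ=2.
From the initial condition, c_1 = 0, c_2 = 4.
x(ln 4) = (0)(4^4)(-1) + (4)(4^2)(1) = 64.

64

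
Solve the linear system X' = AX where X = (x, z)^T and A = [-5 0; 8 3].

x(t) = C_1e^(-5t), z(t) = -C_1e^(-5t) + C_2e^(3t)

Coefficient matrix A = [[-5, 0], [8, 3]].
Characteristic polynomial det(A - λI) = λ^2 + 2λ - 15 = 0.
Eigenvalues λ = -5, 3.
For λ=-5: (A-λI) row 2 is [8, 8], so an eigenvector is (1, -1).
For λ=3: (A-λI) row 1 is [-8, 0], so an eigenvector is (0, 1).
General solution: C_1e^(-5t)(1,-1) + C_2e^(3t)(0,1).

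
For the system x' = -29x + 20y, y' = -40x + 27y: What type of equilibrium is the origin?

A = [[-29,20],[-40,27]]; det(A-λI) = λ^2 + 2λ + 17.
λ = -1 ± 4i: negative real part.

stable spiral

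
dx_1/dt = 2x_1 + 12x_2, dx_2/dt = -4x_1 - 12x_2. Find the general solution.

Coefficient matrix A = [[2, 12], [-4, -12]].
Characteristic polynomial det(A - λI) = λ^2 + 10λ + 24 = 0.
Eigenvalues λ = -6, -4.
For λ=-6: (A-λI) row 1 is [8, 12], so an eigenvector is (-3, 2).
For λ=-4: (A-λI) row 1 is [6, 12], so an eigenvector is (2, -1).
General solution: K_1e^(-6t)(-3,2) + K_2e^(-4t)(2,-1).

x_1(t) = -3K_1e^(-6t) + 2K_2e^(-4t), x_2(t) = 2K_1e^(-6t) - K_2e^(-4t)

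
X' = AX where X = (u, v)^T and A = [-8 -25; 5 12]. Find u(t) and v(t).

u(t) = -K_1e^(2t)sin(5t) - 2K_1e^(2t)cos(5t) - 2K_2e^(2t)sin(5t) + K_2e^(2t)cos(5t), v(t) = K_1e^(2t)cos(5t) + K_2e^(2t)sin(5t)

Coefficient matrix A = [[-8, -25], [5, 12]].
Characteristic polynomial det(A - λI) = λ^2 - 4λ + 29 = 0.
Eigenvalues λ = 2 ± 5i (complex conjugate pair).
For λ=2+5i: an eigenvector is (-2,1) - i(-1,0) = (-2 + i, 1).
A real fundamental pair from Re and Im of e^((2+5i)t)v: X_1 = e^(2t)(cos(5t)·(-2,1) + sin(5t)·(-1,0)), X_2 = e^(2t)(sin(5t)·(-2,1) - cos(5t)·(-1,0)).
General solution: K_1X_1 + K_2X_2.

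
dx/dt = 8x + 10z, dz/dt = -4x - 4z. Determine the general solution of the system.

x(t) = c_1e^(2t)sin(2t) + 2c_1e^(2t)cos(2t) + 2c_2e^(2t)sin(2t) - c_2e^(2t)cos(2t), z(t) = -c_1e^(2t)sin(2t) - c_1e^(2t)cos(2t) - c_2e^(2t)sin(2t) + c_2e^(2t)cos(2t)

Coefficient matrix A = [[8, 10], [-4, -4]].
Characteristic polynomial det(A - λI) = λ^2 - 4λ + 8 = 0.
Eigenvalues λ = 2 ± 2i (complex conjugate pair).
For λ=2+2i: an eigenvector is (2,-1) - i(1,-1) = (2 - i, -1 + i).
A real fundamental pair from Re and Im of e^((2+2i)t)v: X_1 = e^(2t)(cos(2t)·(2,-1) + sin(2t)·(1,-1)), X_2 = e^(2t)(sin(2t)·(2,-1) - cos(2t)·(1,-1)).
General solution: c_1X_1 + c_2X_2.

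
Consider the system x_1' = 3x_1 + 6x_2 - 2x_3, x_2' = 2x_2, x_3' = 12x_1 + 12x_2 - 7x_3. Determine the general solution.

Coefficient matrix A = [[3, 6, -2], [0, 2, 0], [12, 12, -7]].
det(A - λI) = 0 gives eigenvalues λ = -1, 2, -3.
For λ=-1: eigenvector (1,0,2).
For λ=2: eigenvector (2,1,4).
For λ=-3: eigenvector (1,0,3).
General solution: C_1e^(-t)(1,0,2) + C_2e^(2t)(2,1,4) + C_3e^(-3t)(1,0,3).

x_1(t) = C_1e^(-t) + 2C_2e^(2t) + C_3e^(-3t), x_2(t) = C_2e^(2t), x_3(t) = 2C_1e^(-t) + 4C_2e^(2t) + 3C_3e^(-3t)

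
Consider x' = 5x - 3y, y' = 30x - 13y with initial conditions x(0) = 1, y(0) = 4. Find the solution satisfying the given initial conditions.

Coefficient matrix A = [[5, -3], [30, -13]].
Characteristic polynomial det(A - λI) = λ^2 + 8λ + 25 = 0.
Eigenvalues λ = -4 ± 3i (complex conjugate pair).
For λ=-4+3i: an eigenvector is (0,-1) - i(1,3) = (0 - i, -1 - 3i).
A real fundamental pair from Re and Im of e^((-4+3i)t)v: X_1 = e^(-4t)(cos(3t)·(0,-1) + sin(3t)·(1,3)), X_2 = e^(-4t)(sin(3t)·(0,-1) - cos(3t)·(1,3)).
General solution: c_1X_1 + c_2X_2.
Applying x(0)=1, y(0)=4 gives c_1=-1, c_2=-1.

x(t) = -e^(-4t)sin(3t) + e^(-4t)cos(3t), y(t) = -2e^(-4t)sin(3t) + 4e^(-4t)cos(3t)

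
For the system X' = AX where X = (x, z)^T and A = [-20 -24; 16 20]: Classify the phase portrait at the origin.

A = [[-20,-24],[16,20]]; det(A-λI) = λ^2 - 16.
λ = -4, 4: opposite signs.

saddle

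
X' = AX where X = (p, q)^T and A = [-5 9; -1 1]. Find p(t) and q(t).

Coefficient matrix A = [[-5, 9], [-1, 1]].
Characteristic polynomial det(A - λI) = λ^2 + 4λ + 4 = 0.
Single eigenvalue λ = -2 with algebraic multiplicity 2.
Eigenvector v = (-3,-1); generalized eigenvector w with (A-λI)w=v is (1,0).
General solution: e^(-2t)[C_1·v + C_2·(t·v + w)].

p(t) = -3C_1e^(-2t) - 3C_2te^(-2t) + C_2e^(-2t), q(t) = -C_1e^(-2t) - C_2te^(-2t)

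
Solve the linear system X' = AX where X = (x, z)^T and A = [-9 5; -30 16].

x(t) = -K_1e^(t) + K_2e^(6t), z(t) = -2K_1e^(t) + 3K_2e^(6t)

Coefficient matrix A = [[-9, 5], [-30, 16]].
Characteristic polynomial det(A - λI) = λ^2 - 7λ + 6 = 0.
Eigenvalues λ = 1, 6.
For λ=1: (A-λI) row 1 is [-10, 5], so an eigenvector is (-1, -2).
For λ=6: (A-λI) row 1 is [-15, 5], so an eigenvector is (1, 3).
General solution: K_1e^(t)(-1,-2) + K_2e^(6t)(1,3).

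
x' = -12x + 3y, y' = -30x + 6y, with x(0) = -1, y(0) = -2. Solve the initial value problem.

Coefficient matrix A = [[-12, 3], [-30, 6]].
Characteristic polynomial det(A - λI) = λ^2 + 6λ + 18 = 0.
Eigenvalues λ = -3 ± 3i (complex conjugate pair).
For λ=-3+3i: an eigenvector is (-1,-3) - i(0,1) = (-1, -3 - i).
A real fundamental pair from Re and Im of e^((-3+3i)t)v: X_1 = e^(-3t)(cos(3t)·(-1,-3) + sin(3t)·(0,1)), X_2 = e^(-3t)(sin(3t)·(-1,-3) - cos(3t)·(0,1)).
General solution: c_1X_1 + c_2X_2.
Applying x(0)=-1, y(0)=-2 gives c_1=1, c_2=-1.

x(t) = e^(-3t)sin(3t) - e^(-3t)cos(3t), y(t) = 4e^(-3t)sin(3t) - 2e^(-3t)cos(3t)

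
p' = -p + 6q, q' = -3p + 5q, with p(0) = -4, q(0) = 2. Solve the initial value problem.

Coefficient matrix A = [[-1, 6], [-3, 5]].
Characteristic polynomial det(A - λI) = λ^2 - 4λ + 13 = 0.
Eigenvalues λ = 2 ± 3i (complex conjugate pair).
For λ=2+3i: an eigenvector is (1,0) - i(-1,-1) = (1 + i, 0 + i).
A real fundamental pair from Re and Im of e^((2+3i)t)v: X_1 = e^(2t)(cos(3t)·(1,0) + sin(3t)·(-1,-1)), X_2 = e^(2t)(sin(3t)·(1,0) - cos(3t)·(-1,-1)).
General solution: c_1X_1 + c_2X_2.
Applying p(0)=-4, q(0)=2 gives c_1=-6, c_2=2.

p(t) = 8e^(2t)sin(3t) - 4e^(2t)cos(3t), q(t) = 6e^(2t)sin(3t) + 2e^(2t)cos(3t)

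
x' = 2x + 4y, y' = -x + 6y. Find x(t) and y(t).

x(t) = 2K_1e^(4t) + 2K_2te^(4t) + 3K_2e^(4t), y(t) = K_1e^(4t) + K_2te^(4t) + 2K_2e^(4t)

Coefficient matrix A = [[2, 4], [-1, 6]].
Characteristic polynomial det(A - λI) = λ^2 - 8λ + 16 = 0.
Single eigenvalue λ = 4 with algebraic multiplicity 2.
Eigenvector v = (2,1); generalized eigenvector w with (A-λI)w=v is (3,2).
General solution: e^(4t)[K_1·v + K_2·(t·v + w)].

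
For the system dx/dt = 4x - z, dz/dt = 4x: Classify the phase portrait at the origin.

A = [[4,-1],[4,0]]; det(A-λI) = λ^2 - 4λ + 4.
repeated λ = 2 with a single eigenvector.

unstable improper node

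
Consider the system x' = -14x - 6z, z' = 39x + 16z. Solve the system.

Coefficient matrix A = [[-14, -6], [39, 16]].
Characteristic polynomial det(A - λI) = λ^2 - 2λ + 10 = 0.
Eigenvalues λ = 1 ± 3i (complex conjugate pair).
For λ=1+3i: an eigenvector is (-1,3) - i(-1,2) = (-1 + i, 3 - 2i).
A real fundamental pair from Re and Im of e^((1+3i)t)v: X_1 = e^(t)(cos(3t)·(-1,3) + sin(3t)·(-1,2)), X_2 = e^(t)(sin(3t)·(-1,3) - cos(3t)·(-1,2)).
General solution: c_1X_1 + c_2X_2.

x(t) = -c_1e^(t)sin(3t) - c_1e^(t)cos(3t) - c_2e^(t)sin(3t) + c_2e^(t)cos(3t), z(t) = 2c_1e^(t)sin(3t) + 3c_1e^(t)cos(3t) + 3c_2e^(t)sin(3t) - 2c_2e^(t)cos(3t)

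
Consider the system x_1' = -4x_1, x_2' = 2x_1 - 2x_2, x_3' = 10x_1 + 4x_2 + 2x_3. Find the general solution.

x_1(t) = c_1e^(-4t), x_2(t) = -c_1e^(-4t) + c_2e^(-2t), x_3(t) = -c_1e^(-4t) - c_2e^(-2t) + c_3e^(2t)

Coefficient matrix A = [[-4, 0, 0], [2, -2, 0], [10, 4, 2]].
det(A - λI) = 0 gives eigenvalues λ = -4, -2, 2.
For λ=-4: eigenvector (1,-1,-1).
For λ=-2: eigenvector (0,1,-1).
For λ=2: eigenvector (0,0,1).
General solution: c_1e^(-4t)(1,-1,-1) + c_2e^(-2t)(0,1,-1) + c_3e^(2t)(0,0,1).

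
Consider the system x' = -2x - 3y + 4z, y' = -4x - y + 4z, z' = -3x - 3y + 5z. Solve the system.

Coefficient matrix A = [[-2, -3, 4], [-4, -1, 4], [-3, -3, 5]].
det(A - λI) = 0 gives eigenvalues λ = 2, 1, -1.
For λ=2: eigenvector (1,0,1).
For λ=1: eigenvector (2,2,3).
For λ=-1: eigenvector (1,1,1).
General solution: c_1e^(2t)(1,0,1) + c_2e^(t)(2,2,3) + c_3e^(-t)(1,1,1).

x(t) = c_1e^(2t) + 2c_2e^(t) + c_3e^(-t), y(t) = 2c_2e^(t) + c_3e^(-t), z(t) = c_1e^(2t) + 3c_2e^(t) + c_3e^(-t)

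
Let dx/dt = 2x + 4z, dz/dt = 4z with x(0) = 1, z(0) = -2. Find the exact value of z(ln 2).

A = [[2,4],[0,4]]; eigenvalues λ = 4, 2.
Eigenvectors: (-2,-1) for λ=4, (-1,0) for λ=2.
From the initial condition, c_1 = 2, c_2 = -5.
z(ln 2) = (2)(2^4)(-1) + (-5)(2^2)(0) = -32.

-32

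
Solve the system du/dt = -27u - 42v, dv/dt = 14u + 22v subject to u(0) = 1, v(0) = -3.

u(t) = 15e^(t) - 14e^(-6t), v(t) = -10e^(t) + 7e^(-6t)

Coefficient matrix A = [[-27, -42], [14, 22]].
Characteristic polynomial det(A - λI) = λ^2 + 5λ - 6 = 0.
Eigenvalues λ = -6, 1.
For λ=-6: (A-λI) row 1 is [-21, -42], so an eigenvector is (-2, 1).
For λ=1: (A-λI) row 1 is [-28, -42], so an eigenvector is (3, -2).
General solution: K_1e^(-6t)(-2,1) + K_2e^(t)(3,-2).
Applying u(0)=1, v(0)=-3 gives K_1=7, K_2=5.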